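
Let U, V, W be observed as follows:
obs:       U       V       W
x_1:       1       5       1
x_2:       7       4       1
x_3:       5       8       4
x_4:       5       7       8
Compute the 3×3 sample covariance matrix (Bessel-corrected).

Step 1 — column means:
  mean(U) = (1 + 7 + 5 + 5) / 4 = 18/4 = 4.5
  mean(V) = (5 + 4 + 8 + 7) / 4 = 24/4 = 6
  mean(W) = (1 + 1 + 4 + 8) / 4 = 14/4 = 3.5

Step 2 — sample covariance S[i,j] = (1/(n-1)) · Σ_k (x_{k,i} - mean_i) · (x_{k,j} - mean_j), with n-1 = 3.
  S[U,U] = ((-3.5)·(-3.5) + (2.5)·(2.5) + (0.5)·(0.5) + (0.5)·(0.5)) / 3 = 19/3 = 6.3333
  S[U,V] = ((-3.5)·(-1) + (2.5)·(-2) + (0.5)·(2) + (0.5)·(1)) / 3 = 0/3 = 0
  S[U,W] = ((-3.5)·(-2.5) + (2.5)·(-2.5) + (0.5)·(0.5) + (0.5)·(4.5)) / 3 = 5/3 = 1.6667
  S[V,V] = ((-1)·(-1) + (-2)·(-2) + (2)·(2) + (1)·(1)) / 3 = 10/3 = 3.3333
  S[V,W] = ((-1)·(-2.5) + (-2)·(-2.5) + (2)·(0.5) + (1)·(4.5)) / 3 = 13/3 = 4.3333
  S[W,W] = ((-2.5)·(-2.5) + (-2.5)·(-2.5) + (0.5)·(0.5) + (4.5)·(4.5)) / 3 = 33/3 = 11

S is symmetric (S[j,i] = S[i,j]). Assembling:

S = [[6.3333, 0, 1.6667],
 [0, 3.3333, 4.3333],
 [1.6667, 4.3333, 11]]


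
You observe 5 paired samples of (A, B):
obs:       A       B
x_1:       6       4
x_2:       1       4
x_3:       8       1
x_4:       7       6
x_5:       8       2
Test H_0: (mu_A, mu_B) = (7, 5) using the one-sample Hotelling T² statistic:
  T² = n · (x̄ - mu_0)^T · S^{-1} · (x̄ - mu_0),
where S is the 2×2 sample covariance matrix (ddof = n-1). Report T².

Step 1 — sample mean vector:
  mean(A) = (6 + 1 + 8 + 7 + 8) / 5 = 30/5 = 6
  mean(B) = (4 + 4 + 1 + 6 + 2) / 5 = 17/5 = 3.4
  x̄ = (6, 3.4),  deviation x̄ - mu_0 = (6, 3.4) - (7, 5) = (-1, -1.6).

Step 2 — sample covariance matrix, S[i,j] = (1/(n-1)) · Σ_k (x_{k,i} - mean_i) · (x_{k,j} - mean_j), divisor n-1 = 4:
  S[A,A] = ((0)·(0) + (-5)·(-5) + (2)·(2) + (1)·(1) + (2)·(2)) / 4 = 34/4 = 8.5
  S[A,B] = ((0)·(0.6) + (-5)·(0.6) + (2)·(-2.4) + (1)·(2.6) + (2)·(-1.4)) / 4 = -8/4 = -2
  S[B,B] = ((0.6)·(0.6) + (0.6)·(0.6) + (-2.4)·(-2.4) + (2.6)·(2.6) + (-1.4)·(-1.4)) / 4 = 15.2/4 = 3.8
  S = [[8.5, -2],
 [-2, 3.8]].

Step 3 — invert S. det(S) = 8.5·3.8 - (-2)² = 28.3.
  S^{-1} = (1/det) · [[d, -b], [-b, a]] = [[0.1343, 0.0707],
 [0.0707, 0.3004]].

Step 4 — quadratic form (x̄ - mu_0)^T · S^{-1} · (x̄ - mu_0):
  S^{-1} · (x̄ - mu_0) = (-0.2473, -0.5512),
  (x̄ - mu_0)^T · [...] = (-1)·(-0.2473) + (-1.6)·(-0.5512) = 1.1293.

Step 5 — scale by n: T² = 5 · 1.1293 = 5.6466.

T² ≈ 5.6466


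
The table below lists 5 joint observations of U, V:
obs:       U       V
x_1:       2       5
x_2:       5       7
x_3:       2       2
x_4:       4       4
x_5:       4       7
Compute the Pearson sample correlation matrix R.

Step 1 — column means:
  mean(U) = (2 + 5 + 2 + 4 + 4) / 5 = 17/5 = 3.4
  mean(V) = (5 + 7 + 2 + 4 + 7) / 5 = 25/5 = 5

Step 2 — sample variances and covariances s[i,j] = (1/(n-1)) · Σ_k (x_{k,i} - mean_i) · (x_{k,j} - mean_j), with n-1 = 4:
  s[U,U] = ((-1.4)·(-1.4) + (1.6)·(1.6) + (-1.4)·(-1.4) + (0.6)·(0.6) + (0.6)·(0.6)) / 4 = 7.2/4 = 1.8
  s[U,V] = ((-1.4)·(0) + (1.6)·(2) + (-1.4)·(-3) + (0.6)·(-1) + (0.6)·(2)) / 4 = 8/4 = 2
  s[V,V] = ((0)·(0) + (2)·(2) + (-3)·(-3) + (-1)·(-1) + (2)·(2)) / 4 = 18/4 = 4.5
  Sample standard deviations s_i = √(s[i,i]):
  s(U) = √(1.8) = 1.3416
  s(V) = √(4.5) = 2.1213

Step 3 — r_{ij} = s_{ij} / (s_i · s_j):
  r[U,U] = 1 (diagonal).
  r[U,V] = 2 / (1.3416 · 2.1213) = 2 / 2.846 = 0.7027
  r[V,V] = 1 (diagonal).

R is symmetric with unit diagonal. Assembling:

R = [[1, 0.7027],
 [0.7027, 1]]


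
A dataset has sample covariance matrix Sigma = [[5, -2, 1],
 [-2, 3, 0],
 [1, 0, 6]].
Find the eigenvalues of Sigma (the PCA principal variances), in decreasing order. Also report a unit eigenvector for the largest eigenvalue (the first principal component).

Step 1 — characteristic polynomial p(λ) = det(λI - Sigma) = λ³ - tr·λ² + c_1·λ - det, where tr = trace, c_1 = sum of the principal 2×2 minors, det = det(Sigma):
  tr = 5 + 3 + 6 = 14,
  c_1 = (5·3 - (-2)²) + (5·6 - (1)²) + (3·6 - (0)²) = 11 + 29 + 18 = 58,
  det = 5·(3·6 - (0)²) - (-2)·((-2)·6 - (0)·(1)) + (1)·((-2)·(0) - 3·(1)) = 5·(18) - (-2)·(-12) + (1)·(-3) = 63.
  So p(λ) = λ³ - 14λ² + 58λ - 63.
Step 2 — look for an integer root (rational root theorem: any rational root is an integer divisor of 63). Testing λ = 7:
  p(7) = 343 - 686 + 406 - 63 = 0  ✓
  Dividing out (λ - 7): p(λ) = (λ - 7)(λ² - 7λ + 9).
Step 3 — remaining eigenvalues from the quadratic λ² - 7λ + 9 = 0:
  Δ = 7² - 4·9 = 49 - 36 = 13,  λ = (7 ± √13)/2 = (7 ± 3.6056)/2 ≈ 5.3028 or 1.6972.
  Sorted: λ_1 = 7,  λ_2 = 5.3028,  λ_3 = 1.6972  (check: sum = 14 = tr ✓).

Step 4 — unit eigenvector for λ_1 = 7: v spans the null space of (Sigma - λ_1 I), whose rows are
  r_1 = (-2, -2, 1),  r_2 = (-2, -4, 0),  r_3 = (1, 0, -1).
  v is orthogonal to every row, so take v ∝ r_1 × r_2 = ((-2)·(0) - (1)·(-4), (1)·(-2) - (-2)·(0), (-2)·(-4) - (-2)·(-2)) = (4, -2, 4).
  Rescale (divide by 2): u = (2, -1, 2).
  ||u|| = √((2)² + (-1)² + (2)²) = √(9) = 3,  v_1 = u/||u|| ≈ (0.6667, -0.3333, 0.6667) (||v_1|| = 1).

λ_1 = 7,  λ_2 = 5.3028,  λ_3 = 1.6972;  v_1 ≈ (0.6667, -0.3333, 0.6667)


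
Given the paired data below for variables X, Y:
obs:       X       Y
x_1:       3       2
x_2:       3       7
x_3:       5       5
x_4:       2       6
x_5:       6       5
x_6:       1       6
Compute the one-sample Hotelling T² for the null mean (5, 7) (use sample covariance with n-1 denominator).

Step 1 — sample mean vector:
  mean(X) = (3 + 3 + 5 + 2 + 6 + 1) / 6 = 20/6 = 3.3333
  mean(Y) = (2 + 7 + 5 + 6 + 5 + 6) / 6 = 31/6 = 5.1667
  x̄ = (3.3333, 5.1667),  deviation x̄ - mu_0 = (3.3333, 5.1667) - (5, 7) = (-1.6667, -1.8333).

Step 2 — sample covariance matrix, S[i,j] = (1/(n-1)) · Σ_k (x_{k,i} - mean_i) · (x_{k,j} - mean_j), divisor n-1 = 5:
  S[X,X] = ((-0.3333)·(-0.3333) + (-0.3333)·(-0.3333) + (1.6667)·(1.6667) + (-1.3333)·(-1.3333) + (2.6667)·(2.6667) + (-2.3333)·(-2.3333)) / 5 = 17.3333/5 = 3.4667
  S[X,Y] = ((-0.3333)·(-3.1667) + (-0.3333)·(1.8333) + (1.6667)·(-0.1667) + (-1.3333)·(0.8333) + (2.6667)·(-0.1667) + (-2.3333)·(0.8333)) / 5 = -3.3333/5 = -0.6667
  S[Y,Y] = ((-3.1667)·(-3.1667) + (1.8333)·(1.8333) + (-0.1667)·(-0.1667) + (0.8333)·(0.8333) + (-0.1667)·(-0.1667) + (0.8333)·(0.8333)) / 5 = 14.8333/5 = 2.9667
  S = [[3.4667, -0.6667],
 [-0.6667, 2.9667]].

Step 3 — invert S. det(S) = 3.4667·2.9667 - (-0.6667)² = 9.84.
  S^{-1} = (1/det) · [[d, -b], [-b, a]] = [[0.3015, 0.0678],
 [0.0678, 0.3523]].

Step 4 — quadratic form (x̄ - mu_0)^T · S^{-1} · (x̄ - mu_0):
  S^{-1} · (x̄ - mu_0) = (-0.6267, -0.7588),
  (x̄ - mu_0)^T · [...] = (-1.6667)·(-0.6267) + (-1.8333)·(-0.7588) = 2.4356.

Step 5 — scale by n: T² = 6 · 2.4356 = 14.6138.

T² ≈ 14.6138


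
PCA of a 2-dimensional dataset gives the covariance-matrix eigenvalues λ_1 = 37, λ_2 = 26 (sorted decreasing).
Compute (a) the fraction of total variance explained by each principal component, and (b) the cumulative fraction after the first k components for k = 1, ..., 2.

Step 1 — total variance = trace(Sigma) = Σ λ_i = 37 + 26 = 63.

Step 2 — fraction explained by component i = λ_i / Σ λ:
  PC1: 37/63 = 0.5873
  PC2: 26/63 = 0.4127

Step 3 — cumulative fraction after k components = (λ_1 + ... + λ_k) / Σ λ:
  k = 1: 37/63 = 0.5873
  k = 2: (37 + 26)/63 = 63/63 = 1

Summary (fraction, with percent):

explained: PC1 0.5873 (58.73%), PC2 0.4127 (41.27%);  cumulative: 0.5873, 1


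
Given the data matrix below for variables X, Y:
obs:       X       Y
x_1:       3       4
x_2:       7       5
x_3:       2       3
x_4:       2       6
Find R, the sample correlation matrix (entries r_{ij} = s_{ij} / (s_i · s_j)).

Step 1 — column means:
  mean(X) = (3 + 7 + 2 + 2) / 4 = 14/4 = 3.5
  mean(Y) = (4 + 5 + 3 + 6) / 4 = 18/4 = 4.5

Step 2 — sample variances and covariances s[i,j] = (1/(n-1)) · Σ_k (x_{k,i} - mean_i) · (x_{k,j} - mean_j), with n-1 = 3:
  s[X,X] = ((-0.5)·(-0.5) + (3.5)·(3.5) + (-1.5)·(-1.5) + (-1.5)·(-1.5)) / 3 = 17/3 = 5.6667
  s[X,Y] = ((-0.5)·(-0.5) + (3.5)·(0.5) + (-1.5)·(-1.5) + (-1.5)·(1.5)) / 3 = 2/3 = 0.6667
  s[Y,Y] = ((-0.5)·(-0.5) + (0.5)·(0.5) + (-1.5)·(-1.5) + (1.5)·(1.5)) / 3 = 5/3 = 1.6667
  Sample standard deviations s_i = √(s[i,i]):
  s(X) = √(5.6667) = 2.3805
  s(Y) = √(1.6667) = 1.291

Step 3 — r_{ij} = s_{ij} / (s_i · s_j):
  r[X,X] = 1 (diagonal).
  r[X,Y] = 0.6667 / (2.3805 · 1.291) = 0.6667 / 3.0732 = 0.2169
  r[Y,Y] = 1 (diagonal).

R is symmetric with unit diagonal. Assembling:

R = [[1, 0.2169],
 [0.2169, 1]]


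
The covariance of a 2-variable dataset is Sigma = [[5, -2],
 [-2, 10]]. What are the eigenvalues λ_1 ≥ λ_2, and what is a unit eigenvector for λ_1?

Step 1 — characteristic polynomial of 2×2 Sigma:
  det(Sigma - λI) = λ² - trace · λ + det = 0.
  trace = 5 + 10 = 15, det = 5·10 - (-2)² = 46.
Step 2 — discriminant:
  Δ = trace² - 4·det = 225 - 184 = 41.
Step 3 — eigenvalues:
  λ = (trace ± √Δ)/2 = (15 ± 6.4031)/2,
  λ_1 = 10.7016,  λ_2 = 4.2984.

Step 4 — unit eigenvector for λ_1: solve (Sigma - λ_1 I)v = 0. First row:
  (5 - 10.7016)·v_x + (-2)·v_y = 0, i.e. (-5.7016)·v_x + (-2)·v_y = 0,
  so v ∝ (b, λ_1 - a) = (-2, 5.7016); multiply by -1 so the first entry is positive: u = (2, -5.7016).
  ||u|| = √((2)² + (-5.7016)²) = √(36.5078) ≈ 6.0422,
  v_1 = u/||u|| ≈ (0.331, -0.9436) (||v_1|| = 1).

λ_1 = 10.7016,  λ_2 = 4.2984;  v_1 ≈ (0.331, -0.9436)


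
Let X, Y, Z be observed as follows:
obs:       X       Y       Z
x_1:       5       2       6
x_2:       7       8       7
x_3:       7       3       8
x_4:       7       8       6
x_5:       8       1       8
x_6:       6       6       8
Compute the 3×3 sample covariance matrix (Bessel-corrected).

Step 1 — column means:
  mean(X) = (5 + 7 + 7 + 7 + 8 + 6) / 6 = 40/6 = 6.6667
  mean(Y) = (2 + 8 + 3 + 8 + 1 + 6) / 6 = 28/6 = 4.6667
  mean(Z) = (6 + 7 + 8 + 6 + 8 + 8) / 6 = 43/6 = 7.1667

Step 2 — sample covariance S[i,j] = (1/(n-1)) · Σ_k (x_{k,i} - mean_i) · (x_{k,j} - mean_j), with n-1 = 5.
  S[X,X] = ((-1.6667)·(-1.6667) + (0.3333)·(0.3333) + (0.3333)·(0.3333) + (0.3333)·(0.3333) + (1.3333)·(1.3333) + (-0.6667)·(-0.6667)) / 5 = 5.3333/5 = 1.0667
  S[X,Y] = ((-1.6667)·(-2.6667) + (0.3333)·(3.3333) + (0.3333)·(-1.6667) + (0.3333)·(3.3333) + (1.3333)·(-3.6667) + (-0.6667)·(1.3333)) / 5 = 0.3333/5 = 0.0667
  S[X,Z] = ((-1.6667)·(-1.1667) + (0.3333)·(-0.1667) + (0.3333)·(0.8333) + (0.3333)·(-1.1667) + (1.3333)·(0.8333) + (-0.6667)·(0.8333)) / 5 = 2.3333/5 = 0.4667
  S[Y,Y] = ((-2.6667)·(-2.6667) + (3.3333)·(3.3333) + (-1.6667)·(-1.6667) + (3.3333)·(3.3333) + (-3.6667)·(-3.6667) + (1.3333)·(1.3333)) / 5 = 47.3333/5 = 9.4667
  S[Y,Z] = ((-2.6667)·(-1.1667) + (3.3333)·(-0.1667) + (-1.6667)·(0.8333) + (3.3333)·(-1.1667) + (-3.6667)·(0.8333) + (1.3333)·(0.8333)) / 5 = -4.6667/5 = -0.9333
  S[Z,Z] = ((-1.1667)·(-1.1667) + (-0.1667)·(-0.1667) + (0.8333)·(0.8333) + (-1.1667)·(-1.1667) + (0.8333)·(0.8333) + (0.8333)·(0.8333)) / 5 = 4.8333/5 = 0.9667

S is symmetric (S[j,i] = S[i,j]). Assembling:

S = [[1.0667, 0.0667, 0.4667],
 [0.0667, 9.4667, -0.9333],
 [0.4667, -0.9333, 0.9667]]


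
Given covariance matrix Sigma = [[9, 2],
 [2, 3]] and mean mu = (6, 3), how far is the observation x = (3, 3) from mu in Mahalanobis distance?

Step 1 — centre the observation: (x - mu) = (-3, 0).

Step 2 — invert Sigma. det(Sigma) = 9·3 - (2)² = 23.
  Sigma^{-1} = (1/det) · [[d, -b], [-b, a]] = [[0.1304, -0.087],
 [-0.087, 0.3913]].

Step 3 — form the quadratic (x - mu)^T · Sigma^{-1} · (x - mu):
  Sigma^{-1} · (x - mu) = (-0.3913, 0.2609).
  (x - mu)^T · [Sigma^{-1} · (x - mu)] = (-3)·(-0.3913) + (0)·(0.2609) = 1.1739.

Step 4 — take square root: d = √(1.1739) ≈ 1.0835.

d(x, mu) = √(1.1739) ≈ 1.0835


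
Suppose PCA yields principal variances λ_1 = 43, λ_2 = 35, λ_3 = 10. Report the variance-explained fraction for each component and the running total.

Step 1 — total variance = trace(Sigma) = Σ λ_i = 43 + 35 + 10 = 88.

Step 2 — fraction explained by component i = λ_i / Σ λ:
  PC1: 43/88 = 0.4886
  PC2: 35/88 = 0.3977
  PC3: 10/88 = 0.1136

Step 3 — cumulative fraction after k components = (λ_1 + ... + λ_k) / Σ λ:
  k = 1: 43/88 = 0.4886
  k = 2: (43 + 35)/88 = 78/88 = 0.8864
  k = 3: (43 + 35 + 10)/88 = 88/88 = 1

Summary (fraction, with percent):

explained: PC1 0.4886 (48.86%), PC2 0.3977 (39.77%), PC3 0.1136 (11.36%);  cumulative: 0.4886, 0.8864, 1


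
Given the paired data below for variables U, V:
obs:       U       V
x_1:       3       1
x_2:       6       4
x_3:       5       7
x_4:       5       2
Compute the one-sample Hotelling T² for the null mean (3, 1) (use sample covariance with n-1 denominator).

Step 1 — sample mean vector:
  mean(U) = (3 + 6 + 5 + 5) / 4 = 19/4 = 4.75
  mean(V) = (1 + 4 + 7 + 2) / 4 = 14/4 = 3.5
  x̄ = (4.75, 3.5),  deviation x̄ - mu_0 = (4.75, 3.5) - (3, 1) = (1.75, 2.5).

Step 2 — sample covariance matrix, S[i,j] = (1/(n-1)) · Σ_k (x_{k,i} - mean_i) · (x_{k,j} - mean_j), divisor n-1 = 3:
  S[U,U] = ((-1.75)·(-1.75) + (1.25)·(1.25) + (0.25)·(0.25) + (0.25)·(0.25)) / 3 = 4.75/3 = 1.5833
  S[U,V] = ((-1.75)·(-2.5) + (1.25)·(0.5) + (0.25)·(3.5) + (0.25)·(-1.5)) / 3 = 5.5/3 = 1.8333
  S[V,V] = ((-2.5)·(-2.5) + (0.5)·(0.5) + (3.5)·(3.5) + (-1.5)·(-1.5)) / 3 = 21/3 = 7
  S = [[1.5833, 1.8333],
 [1.8333, 7]].

Step 3 — invert S. det(S) = 1.5833·7 - (1.8333)² = 7.7222.
  S^{-1} = (1/det) · [[d, -b], [-b, a]] = [[0.9065, -0.2374],
 [-0.2374, 0.205]].

Step 4 — quadratic form (x̄ - mu_0)^T · S^{-1} · (x̄ - mu_0):
  S^{-1} · (x̄ - mu_0) = (0.9928, 0.0971),
  (x̄ - mu_0)^T · [...] = (1.75)·(0.9928) + (2.5)·(0.0971) = 1.9802.

Step 5 — scale by n: T² = 4 · 1.9802 = 7.9209.

T² ≈ 7.9209


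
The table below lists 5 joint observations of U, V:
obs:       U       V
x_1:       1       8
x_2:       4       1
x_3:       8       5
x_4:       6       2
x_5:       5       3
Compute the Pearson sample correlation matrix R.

Step 1 — column means:
  mean(U) = (1 + 4 + 8 + 6 + 5) / 5 = 24/5 = 4.8
  mean(V) = (8 + 1 + 5 + 2 + 3) / 5 = 19/5 = 3.8

Step 2 — sample variances and covariances s[i,j] = (1/(n-1)) · Σ_k (x_{k,i} - mean_i) · (x_{k,j} - mean_j), with n-1 = 4:
  s[U,U] = ((-3.8)·(-3.8) + (-0.8)·(-0.8) + (3.2)·(3.2) + (1.2)·(1.2) + (0.2)·(0.2)) / 4 = 26.8/4 = 6.7
  s[U,V] = ((-3.8)·(4.2) + (-0.8)·(-2.8) + (3.2)·(1.2) + (1.2)·(-1.8) + (0.2)·(-0.8)) / 4 = -12.2/4 = -3.05
  s[V,V] = ((4.2)·(4.2) + (-2.8)·(-2.8) + (1.2)·(1.2) + (-1.8)·(-1.8) + (-0.8)·(-0.8)) / 4 = 30.8/4 = 7.7
  Sample standard deviations s_i = √(s[i,i]):
  s(U) = √(6.7) = 2.5884
  s(V) = √(7.7) = 2.7749

Step 3 — r_{ij} = s_{ij} / (s_i · s_j):
  r[U,U] = 1 (diagonal).
  r[U,V] = -3.05 / (2.5884 · 2.7749) = -3.05 / 7.1826 = -0.4246
  r[V,V] = 1 (diagonal).

R is symmetric with unit diagonal. Assembling:

R = [[1, -0.4246],
 [-0.4246, 1]]


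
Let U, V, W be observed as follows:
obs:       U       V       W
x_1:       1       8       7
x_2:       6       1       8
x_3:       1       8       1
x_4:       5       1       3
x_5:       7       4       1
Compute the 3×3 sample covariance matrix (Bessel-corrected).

Step 1 — column means:
  mean(U) = (1 + 6 + 1 + 5 + 7) / 5 = 20/5 = 4
  mean(V) = (8 + 1 + 8 + 1 + 4) / 5 = 22/5 = 4.4
  mean(W) = (7 + 8 + 1 + 3 + 1) / 5 = 20/5 = 4

Step 2 — sample covariance S[i,j] = (1/(n-1)) · Σ_k (x_{k,i} - mean_i) · (x_{k,j} - mean_j), with n-1 = 4.
  S[U,U] = ((-3)·(-3) + (2)·(2) + (-3)·(-3) + (1)·(1) + (3)·(3)) / 4 = 32/4 = 8
  S[U,V] = ((-3)·(3.6) + (2)·(-3.4) + (-3)·(3.6) + (1)·(-3.4) + (3)·(-0.4)) / 4 = -33/4 = -8.25
  S[U,W] = ((-3)·(3) + (2)·(4) + (-3)·(-3) + (1)·(-1) + (3)·(-3)) / 4 = -2/4 = -0.5
  S[V,V] = ((3.6)·(3.6) + (-3.4)·(-3.4) + (3.6)·(3.6) + (-3.4)·(-3.4) + (-0.4)·(-0.4)) / 4 = 49.2/4 = 12.3
  S[V,W] = ((3.6)·(3) + (-3.4)·(4) + (3.6)·(-3) + (-3.4)·(-1) + (-0.4)·(-3)) / 4 = -9/4 = -2.25
  S[W,W] = ((3)·(3) + (4)·(4) + (-3)·(-3) + (-1)·(-1) + (-3)·(-3)) / 4 = 44/4 = 11

S is symmetric (S[j,i] = S[i,j]). Assembling:

S = [[8, -8.25, -0.5],
 [-8.25, 12.3, -2.25],
 [-0.5, -2.25, 11]]


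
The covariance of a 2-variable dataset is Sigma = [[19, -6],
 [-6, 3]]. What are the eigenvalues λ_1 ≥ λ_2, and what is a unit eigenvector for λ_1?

Step 1 — characteristic polynomial of 2×2 Sigma:
  det(Sigma - λI) = λ² - trace · λ + det = 0.
  trace = 19 + 3 = 22, det = 19·3 - (-6)² = 21.
Step 2 — discriminant:
  Δ = trace² - 4·det = 484 - 84 = 400.
Step 3 — eigenvalues:
  λ = (trace ± √Δ)/2 = (22 ± 20)/2,
  λ_1 = 21,  λ_2 = 1.

Step 4 — unit eigenvector for λ_1: solve (Sigma - λ_1 I)v = 0. First row:
  (19 - 21)·v_x + (-6)·v_y = 0, i.e. (-2)·v_x + (-6)·v_y = 0,
  so v ∝ (b, λ_1 - a) = (-6, 2); multiply by -1 so the first entry is positive: u = (6, -2).
  ||u|| = √((6)² + (-2)²) = √(40) ≈ 6.3246,
  v_1 = u/||u|| ≈ (0.9487, -0.3162) (||v_1|| = 1).

λ_1 = 21,  λ_2 = 1;  v_1 ≈ (0.9487, -0.3162)


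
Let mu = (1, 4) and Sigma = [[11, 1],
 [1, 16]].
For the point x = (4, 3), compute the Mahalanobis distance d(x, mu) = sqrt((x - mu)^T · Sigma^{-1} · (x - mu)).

Step 1 — centre the observation: (x - mu) = (3, -1).

Step 2 — invert Sigma. det(Sigma) = 11·16 - (1)² = 175.
  Sigma^{-1} = (1/det) · [[d, -b], [-b, a]] = [[0.0914, -0.0057],
 [-0.0057, 0.0629]].

Step 3 — form the quadratic (x - mu)^T · Sigma^{-1} · (x - mu):
  Sigma^{-1} · (x - mu) = (0.28, -0.08).
  (x - mu)^T · [Sigma^{-1} · (x - mu)] = (3)·(0.28) + (-1)·(-0.08) = 0.92.

Step 4 — take square root: d = √(0.92) ≈ 0.9592.

d(x, mu) = √(0.92) ≈ 0.9592


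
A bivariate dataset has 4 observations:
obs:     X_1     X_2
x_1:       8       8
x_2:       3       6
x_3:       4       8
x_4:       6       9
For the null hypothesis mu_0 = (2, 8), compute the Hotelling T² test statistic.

Step 1 — sample mean vector:
  mean(X_1) = (8 + 3 + 4 + 6) / 4 = 21/4 = 5.25
  mean(X_2) = (8 + 6 + 8 + 9) / 4 = 31/4 = 7.75
  x̄ = (5.25, 7.75),  deviation x̄ - mu_0 = (5.25, 7.75) - (2, 8) = (3.25, -0.25).

Step 2 — sample covariance matrix, S[i,j] = (1/(n-1)) · Σ_k (x_{k,i} - mean_i) · (x_{k,j} - mean_j), divisor n-1 = 3:
  S[X_1,X_1] = ((2.75)·(2.75) + (-2.25)·(-2.25) + (-1.25)·(-1.25) + (0.75)·(0.75)) / 3 = 14.75/3 = 4.9167
  S[X_1,X_2] = ((2.75)·(0.25) + (-2.25)·(-1.75) + (-1.25)·(0.25) + (0.75)·(1.25)) / 3 = 5.25/3 = 1.75
  S[X_2,X_2] = ((0.25)·(0.25) + (-1.75)·(-1.75) + (0.25)·(0.25) + (1.25)·(1.25)) / 3 = 4.75/3 = 1.5833
  S = [[4.9167, 1.75],
 [1.75, 1.5833]].

Step 3 — invert S. det(S) = 4.9167·1.5833 - (1.75)² = 4.7222.
  S^{-1} = (1/det) · [[d, -b], [-b, a]] = [[0.3353, -0.3706],
 [-0.3706, 1.0412]].

Step 4 — quadratic form (x̄ - mu_0)^T · S^{-1} · (x̄ - mu_0):
  S^{-1} · (x̄ - mu_0) = (1.1824, -1.4647),
  (x̄ - mu_0)^T · [...] = (3.25)·(1.1824) + (-0.25)·(-1.4647) = 4.2088.

Step 5 — scale by n: T² = 4 · 4.2088 = 16.8353.

T² ≈ 16.8353


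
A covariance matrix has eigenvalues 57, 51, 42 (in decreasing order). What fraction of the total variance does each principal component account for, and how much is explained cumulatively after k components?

Step 1 — total variance = trace(Sigma) = Σ λ_i = 57 + 51 + 42 = 150.

Step 2 — fraction explained by component i = λ_i / Σ λ:
  PC1: 57/150 = 0.38
  PC2: 51/150 = 0.34
  PC3: 42/150 = 0.28

Step 3 — cumulative fraction after k components = (λ_1 + ... + λ_k) / Σ λ:
  k = 1: 57/150 = 0.38
  k = 2: (57 + 51)/150 = 108/150 = 0.72
  k = 3: (57 + 51 + 42)/150 = 150/150 = 1

Summary (fraction, with percent):

explained: PC1 0.38 (38%), PC2 0.34 (34%), PC3 0.28 (28%);  cumulative: 0.38, 0.72, 1


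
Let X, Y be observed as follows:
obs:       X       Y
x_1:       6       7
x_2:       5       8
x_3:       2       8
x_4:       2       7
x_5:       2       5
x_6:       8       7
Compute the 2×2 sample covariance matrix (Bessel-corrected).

Step 1 — column means:
  mean(X) = (6 + 5 + 2 + 2 + 2 + 8) / 6 = 25/6 = 4.1667
  mean(Y) = (7 + 8 + 8 + 7 + 5 + 7) / 6 = 42/6 = 7

Step 2 — sample covariance S[i,j] = (1/(n-1)) · Σ_k (x_{k,i} - mean_i) · (x_{k,j} - mean_j), with n-1 = 5.
  S[X,X] = ((1.8333)·(1.8333) + (0.8333)·(0.8333) + (-2.1667)·(-2.1667) + (-2.1667)·(-2.1667) + (-2.1667)·(-2.1667) + (3.8333)·(3.8333)) / 5 = 32.8333/5 = 6.5667
  S[X,Y] = ((1.8333)·(0) + (0.8333)·(1) + (-2.1667)·(1) + (-2.1667)·(0) + (-2.1667)·(-2) + (3.8333)·(0)) / 5 = 3/5 = 0.6
  S[Y,Y] = ((0)·(0) + (1)·(1) + (1)·(1) + (0)·(0) + (-2)·(-2) + (0)·(0)) / 5 = 6/5 = 1.2

S is symmetric (S[j,i] = S[i,j]). Assembling:

S = [[6.5667, 0.6],
 [0.6, 1.2]]


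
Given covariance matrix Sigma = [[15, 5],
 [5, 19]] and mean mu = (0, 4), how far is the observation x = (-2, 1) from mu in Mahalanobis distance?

Step 1 — centre the observation: (x - mu) = (-2, -3).

Step 2 — invert Sigma. det(Sigma) = 15·19 - (5)² = 260.
  Sigma^{-1} = (1/det) · [[d, -b], [-b, a]] = [[0.0731, -0.0192],
 [-0.0192, 0.0577]].

Step 3 — form the quadratic (x - mu)^T · Sigma^{-1} · (x - mu):
  Sigma^{-1} · (x - mu) = (-0.0885, -0.1346).
  (x - mu)^T · [Sigma^{-1} · (x - mu)] = (-2)·(-0.0885) + (-3)·(-0.1346) = 0.5808.

Step 4 — take square root: d = √(0.5808) ≈ 0.7621.

d(x, mu) = √(0.5808) ≈ 0.7621


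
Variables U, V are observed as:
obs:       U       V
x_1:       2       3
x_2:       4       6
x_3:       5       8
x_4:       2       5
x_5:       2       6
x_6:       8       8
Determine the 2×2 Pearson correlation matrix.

Step 1 — column means:
  mean(U) = (2 + 4 + 5 + 2 + 2 + 8) / 6 = 23/6 = 3.8333
  mean(V) = (3 + 6 + 8 + 5 + 6 + 8) / 6 = 36/6 = 6

Step 2 — sample variances and covariances s[i,j] = (1/(n-1)) · Σ_k (x_{k,i} - mean_i) · (x_{k,j} - mean_j), with n-1 = 5:
  s[U,U] = ((-1.8333)·(-1.8333) + (0.1667)·(0.1667) + (1.1667)·(1.1667) + (-1.8333)·(-1.8333) + (-1.8333)·(-1.8333) + (4.1667)·(4.1667)) / 5 = 28.8333/5 = 5.7667
  s[U,V] = ((-1.8333)·(-3) + (0.1667)·(0) + (1.1667)·(2) + (-1.8333)·(-1) + (-1.8333)·(0) + (4.1667)·(2)) / 5 = 18/5 = 3.6
  s[V,V] = ((-3)·(-3) + (0)·(0) + (2)·(2) + (-1)·(-1) + (0)·(0) + (2)·(2)) / 5 = 18/5 = 3.6
  Sample standard deviations s_i = √(s[i,i]):
  s(U) = √(5.7667) = 2.4014
  s(V) = √(3.6) = 1.8974

Step 3 — r_{ij} = s_{ij} / (s_i · s_j):
  r[U,U] = 1 (diagonal).
  r[U,V] = 3.6 / (2.4014 · 1.8974) = 3.6 / 4.5563 = 0.7901
  r[V,V] = 1 (diagonal).

R is symmetric with unit diagonal. Assembling:

R = [[1, 0.7901],
 [0.7901, 1]]


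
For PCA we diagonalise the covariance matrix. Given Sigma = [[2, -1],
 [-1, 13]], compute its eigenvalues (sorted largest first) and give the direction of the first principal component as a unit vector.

Step 1 — characteristic polynomial of 2×2 Sigma:
  det(Sigma - λI) = λ² - trace · λ + det = 0.
  trace = 2 + 13 = 15, det = 2·13 - (-1)² = 25.
Step 2 — discriminant:
  Δ = trace² - 4·det = 225 - 100 = 125.
Step 3 — eigenvalues:
  λ = (trace ± √Δ)/2 = (15 ± 11.1803)/2,
  λ_1 = 13.0902,  λ_2 = 1.9098.

Step 4 — unit eigenvector for λ_1: solve (Sigma - λ_1 I)v = 0. First row:
  (2 - 13.0902)·v_x + (-1)·v_y = 0, i.e. (-11.0902)·v_x + (-1)·v_y = 0,
  so v ∝ (b, λ_1 - a) = (-1, 11.0902); multiply by -1 so the first entry is positive: u = (1, -11.0902).
  ||u|| = √((1)² + (-11.0902)²) = √(123.9919) ≈ 11.1352,
  v_1 = u/||u|| ≈ (0.0898, -0.996) (||v_1|| = 1).

λ_1 = 13.0902,  λ_2 = 1.9098;  v_1 ≈ (0.0898, -0.996)


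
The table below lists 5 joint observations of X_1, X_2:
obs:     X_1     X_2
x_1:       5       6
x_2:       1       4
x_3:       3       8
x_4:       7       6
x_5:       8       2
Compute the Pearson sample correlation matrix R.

Step 1 — column means:
  mean(X_1) = (5 + 1 + 3 + 7 + 8) / 5 = 24/5 = 4.8
  mean(X_2) = (6 + 4 + 8 + 6 + 2) / 5 = 26/5 = 5.2

Step 2 — sample variances and covariances s[i,j] = (1/(n-1)) · Σ_k (x_{k,i} - mean_i) · (x_{k,j} - mean_j), with n-1 = 4:
  s[X_1,X_1] = ((0.2)·(0.2) + (-3.8)·(-3.8) + (-1.8)·(-1.8) + (2.2)·(2.2) + (3.2)·(3.2)) / 4 = 32.8/4 = 8.2
  s[X_1,X_2] = ((0.2)·(0.8) + (-3.8)·(-1.2) + (-1.8)·(2.8) + (2.2)·(0.8) + (3.2)·(-3.2)) / 4 = -8.8/4 = -2.2
  s[X_2,X_2] = ((0.8)·(0.8) + (-1.2)·(-1.2) + (2.8)·(2.8) + (0.8)·(0.8) + (-3.2)·(-3.2)) / 4 = 20.8/4 = 5.2
  Sample standard deviations s_i = √(s[i,i]):
  s(X_1) = √(8.2) = 2.8636
  s(X_2) = √(5.2) = 2.2804

Step 3 — r_{ij} = s_{ij} / (s_i · s_j):
  r[X_1,X_1] = 1 (diagonal).
  r[X_1,X_2] = -2.2 / (2.8636 · 2.2804) = -2.2 / 6.5299 = -0.3369
  r[X_2,X_2] = 1 (diagonal).

R is symmetric with unit diagonal. Assembling:

R = [[1, -0.3369],
 [-0.3369, 1]]


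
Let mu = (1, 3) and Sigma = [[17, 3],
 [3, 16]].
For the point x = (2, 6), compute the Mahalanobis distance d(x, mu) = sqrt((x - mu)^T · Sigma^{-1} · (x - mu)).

Step 1 — centre the observation: (x - mu) = (1, 3).

Step 2 — invert Sigma. det(Sigma) = 17·16 - (3)² = 263.
  Sigma^{-1} = (1/det) · [[d, -b], [-b, a]] = [[0.0608, -0.0114],
 [-0.0114, 0.0646]].

Step 3 — form the quadratic (x - mu)^T · Sigma^{-1} · (x - mu):
  Sigma^{-1} · (x - mu) = (0.0266, 0.1825).
  (x - mu)^T · [Sigma^{-1} · (x - mu)] = (1)·(0.0266) + (3)·(0.1825) = 0.5741.

Step 4 — take square root: d = √(0.5741) ≈ 0.7577.

d(x, mu) = √(0.5741) ≈ 0.7577


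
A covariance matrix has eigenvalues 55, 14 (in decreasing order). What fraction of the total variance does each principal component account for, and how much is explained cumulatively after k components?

Step 1 — total variance = trace(Sigma) = Σ λ_i = 55 + 14 = 69.

Step 2 — fraction explained by component i = λ_i / Σ λ:
  PC1: 55/69 = 0.7971
  PC2: 14/69 = 0.2029

Step 3 — cumulative fraction after k components = (λ_1 + ... + λ_k) / Σ λ:
  k = 1: 55/69 = 0.7971
  k = 2: (55 + 14)/69 = 69/69 = 1

Summary (fraction, with percent):

explained: PC1 0.7971 (79.71%), PC2 0.2029 (20.29%);  cumulative: 0.7971, 1


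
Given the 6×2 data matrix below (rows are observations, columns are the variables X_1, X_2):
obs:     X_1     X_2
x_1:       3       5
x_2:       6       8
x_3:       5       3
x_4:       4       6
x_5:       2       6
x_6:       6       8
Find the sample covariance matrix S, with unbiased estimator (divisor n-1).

Step 1 — column means:
  mean(X_1) = (3 + 6 + 5 + 4 + 2 + 6) / 6 = 26/6 = 4.3333
  mean(X_2) = (5 + 8 + 3 + 6 + 6 + 8) / 6 = 36/6 = 6

Step 2 — sample covariance S[i,j] = (1/(n-1)) · Σ_k (x_{k,i} - mean_i) · (x_{k,j} - mean_j), with n-1 = 5.
  S[X_1,X_1] = ((-1.3333)·(-1.3333) + (1.6667)·(1.6667) + (0.6667)·(0.6667) + (-0.3333)·(-0.3333) + (-2.3333)·(-2.3333) + (1.6667)·(1.6667)) / 5 = 13.3333/5 = 2.6667
  S[X_1,X_2] = ((-1.3333)·(-1) + (1.6667)·(2) + (0.6667)·(-3) + (-0.3333)·(0) + (-2.3333)·(0) + (1.6667)·(2)) / 5 = 6/5 = 1.2
  S[X_2,X_2] = ((-1)·(-1) + (2)·(2) + (-3)·(-3) + (0)·(0) + (0)·(0) + (2)·(2)) / 5 = 18/5 = 3.6

S is symmetric (S[j,i] = S[i,j]). Assembling:

S = [[2.6667, 1.2],
 [1.2, 3.6]]


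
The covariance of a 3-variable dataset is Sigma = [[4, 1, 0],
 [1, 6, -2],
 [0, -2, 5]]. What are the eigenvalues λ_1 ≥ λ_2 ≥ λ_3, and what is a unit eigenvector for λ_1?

Step 1 — characteristic polynomial p(λ) = det(λI - Sigma) = λ³ - tr·λ² + c_1·λ - det, where tr = trace, c_1 = sum of the principal 2×2 minors, det = det(Sigma):
  tr = 4 + 6 + 5 = 15,
  c_1 = (4·6 - (1)²) + (4·5 - (0)²) + (6·5 - (-2)²) = 23 + 20 + 26 = 69,
  det = 4·(6·5 - (-2)²) - (1)·((1)·5 - (-2)·(0)) + (0)·((1)·(-2) - 6·(0)) = 4·(26) - (1)·(5) + (0)·(-2) = 99.
  So p(λ) = λ³ - 15λ² + 69λ - 99.
Step 2 — look for an integer root (rational root theorem: any rational root is an integer divisor of 99). Testing λ = 3:
  p(3) = 27 - 135 + 207 - 99 = 0  ✓
  Dividing out (λ - 3): p(λ) = (λ - 3)(λ² - 12λ + 33).
Step 3 — remaining eigenvalues from the quadratic λ² - 12λ + 33 = 0:
  Δ = 12² - 4·33 = 144 - 132 = 12,  λ = (12 ± √12)/2 = (12 ± 3.4641)/2 ≈ 7.7321 or 4.2679.
  Sorted: λ_1 = 7.7321,  λ_2 = 4.2679,  λ_3 = 3  (check: sum = 15 = tr ✓).

Step 4 — unit eigenvector for λ_1 ≈ 7.7321: v spans the null space of (Sigma - λ_1 I), whose rows are
  r_1 = (-3.7321, 1, 0),  r_2 = (1, -1.7321, -2),  r_3 = (0, -2, -2.7321).
  v is orthogonal to every row, so take v ∝ r_1 × r_2 = ((1)·(-2) - (0)·(-1.7321), (0)·(1) - (-3.7321)·(-2), (-3.7321)·(-1.7321) - (1)·(1)) ≈ (-2, -7.4641, 5.4641).
  Rescale (multiply by -1 so the first nonzero entry is positive): u = (2, 7.4641, -5.4641).
  ||u|| = √((2)² + (7.4641)² + (-5.4641)²) = √(89.5692) ≈ 9.4641,  v_1 = u/||u|| ≈ (0.2113, 0.7887, -0.5774) (||v_1|| = 1).

λ_1 = 7.7321,  λ_2 = 4.2679,  λ_3 = 3;  v_1 ≈ (0.2113, 0.7887, -0.5774)


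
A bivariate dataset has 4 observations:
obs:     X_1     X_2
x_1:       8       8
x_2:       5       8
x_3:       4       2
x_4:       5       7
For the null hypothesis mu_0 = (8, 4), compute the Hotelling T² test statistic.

Step 1 — sample mean vector:
  mean(X_1) = (8 + 5 + 4 + 5) / 4 = 22/4 = 5.5
  mean(X_2) = (8 + 8 + 2 + 7) / 4 = 25/4 = 6.25
  x̄ = (5.5, 6.25),  deviation x̄ - mu_0 = (5.5, 6.25) - (8, 4) = (-2.5, 2.25).

Step 2 — sample covariance matrix, S[i,j] = (1/(n-1)) · Σ_k (x_{k,i} - mean_i) · (x_{k,j} - mean_j), divisor n-1 = 3:
  S[X_1,X_1] = ((2.5)·(2.5) + (-0.5)·(-0.5) + (-1.5)·(-1.5) + (-0.5)·(-0.5)) / 3 = 9/3 = 3
  S[X_1,X_2] = ((2.5)·(1.75) + (-0.5)·(1.75) + (-1.5)·(-4.25) + (-0.5)·(0.75)) / 3 = 9.5/3 = 3.1667
  S[X_2,X_2] = ((1.75)·(1.75) + (1.75)·(1.75) + (-4.25)·(-4.25) + (0.75)·(0.75)) / 3 = 24.75/3 = 8.25
  S = [[3, 3.1667],
 [3.1667, 8.25]].

Step 3 — invert S. det(S) = 3·8.25 - (3.1667)² = 14.7222.
  S^{-1} = (1/det) · [[d, -b], [-b, a]] = [[0.5604, -0.2151],
 [-0.2151, 0.2038]].

Step 4 — quadratic form (x̄ - mu_0)^T · S^{-1} · (x̄ - mu_0):
  S^{-1} · (x̄ - mu_0) = (-1.8849, 0.9962),
  (x̄ - mu_0)^T · [...] = (-2.5)·(-1.8849) + (2.25)·(0.9962) = 6.9538.

Step 5 — scale by n: T² = 4 · 6.9538 = 27.8151.

T² ≈ 27.8151


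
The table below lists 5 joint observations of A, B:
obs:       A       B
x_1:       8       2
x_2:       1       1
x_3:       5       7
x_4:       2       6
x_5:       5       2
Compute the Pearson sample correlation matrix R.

Step 1 — column means:
  mean(A) = (8 + 1 + 5 + 2 + 5) / 5 = 21/5 = 4.2
  mean(B) = (2 + 1 + 7 + 6 + 2) / 5 = 18/5 = 3.6

Step 2 — sample variances and covariances s[i,j] = (1/(n-1)) · Σ_k (x_{k,i} - mean_i) · (x_{k,j} - mean_j), with n-1 = 4:
  s[A,A] = ((3.8)·(3.8) + (-3.2)·(-3.2) + (0.8)·(0.8) + (-2.2)·(-2.2) + (0.8)·(0.8)) / 4 = 30.8/4 = 7.7
  s[A,B] = ((3.8)·(-1.6) + (-3.2)·(-2.6) + (0.8)·(3.4) + (-2.2)·(2.4) + (0.8)·(-1.6)) / 4 = -1.6/4 = -0.4
  s[B,B] = ((-1.6)·(-1.6) + (-2.6)·(-2.6) + (3.4)·(3.4) + (2.4)·(2.4) + (-1.6)·(-1.6)) / 4 = 29.2/4 = 7.3
  Sample standard deviations s_i = √(s[i,i]):
  s(A) = √(7.7) = 2.7749
  s(B) = √(7.3) = 2.7019

Step 3 — r_{ij} = s_{ij} / (s_i · s_j):
  r[A,A] = 1 (diagonal).
  r[A,B] = -0.4 / (2.7749 · 2.7019) = -0.4 / 7.4973 = -0.0534
  r[B,B] = 1 (diagonal).

R is symmetric with unit diagonal. Assembling:

R = [[1, -0.0534],
 [-0.0534, 1]]


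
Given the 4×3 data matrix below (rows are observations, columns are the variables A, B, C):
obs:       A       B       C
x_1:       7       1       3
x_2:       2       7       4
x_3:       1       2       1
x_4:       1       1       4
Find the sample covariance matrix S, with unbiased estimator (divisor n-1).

Step 1 — column means:
  mean(A) = (7 + 2 + 1 + 1) / 4 = 11/4 = 2.75
  mean(B) = (1 + 7 + 2 + 1) / 4 = 11/4 = 2.75
  mean(C) = (3 + 4 + 1 + 4) / 4 = 12/4 = 3

Step 2 — sample covariance S[i,j] = (1/(n-1)) · Σ_k (x_{k,i} - mean_i) · (x_{k,j} - mean_j), with n-1 = 3.
  S[A,A] = ((4.25)·(4.25) + (-0.75)·(-0.75) + (-1.75)·(-1.75) + (-1.75)·(-1.75)) / 3 = 24.75/3 = 8.25
  S[A,B] = ((4.25)·(-1.75) + (-0.75)·(4.25) + (-1.75)·(-0.75) + (-1.75)·(-1.75)) / 3 = -6.25/3 = -2.0833
  S[A,C] = ((4.25)·(0) + (-0.75)·(1) + (-1.75)·(-2) + (-1.75)·(1)) / 3 = 1/3 = 0.3333
  S[B,B] = ((-1.75)·(-1.75) + (4.25)·(4.25) + (-0.75)·(-0.75) + (-1.75)·(-1.75)) / 3 = 24.75/3 = 8.25
  S[B,C] = ((-1.75)·(0) + (4.25)·(1) + (-0.75)·(-2) + (-1.75)·(1)) / 3 = 4/3 = 1.3333
  S[C,C] = ((0)·(0) + (1)·(1) + (-2)·(-2) + (1)·(1)) / 3 = 6/3 = 2

S is symmetric (S[j,i] = S[i,j]). Assembling:

S = [[8.25, -2.0833, 0.3333],
 [-2.0833, 8.25, 1.3333],
 [0.3333, 1.3333, 2]]


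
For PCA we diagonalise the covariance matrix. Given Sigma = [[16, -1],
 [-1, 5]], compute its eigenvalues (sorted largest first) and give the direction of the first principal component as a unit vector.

Step 1 — characteristic polynomial of 2×2 Sigma:
  det(Sigma - λI) = λ² - trace · λ + det = 0.
  trace = 16 + 5 = 21, det = 16·5 - (-1)² = 79.
Step 2 — discriminant:
  Δ = trace² - 4·det = 441 - 316 = 125.
Step 3 — eigenvalues:
  λ = (trace ± √Δ)/2 = (21 ± 11.1803)/2,
  λ_1 = 16.0902,  λ_2 = 4.9098.

Step 4 — unit eigenvector for λ_1: solve (Sigma - λ_1 I)v = 0. First row:
  (16 - 16.0902)·v_x + (-1)·v_y = 0, i.e. (-0.0902)·v_x + (-1)·v_y = 0,
  so v ∝ (b, λ_1 - a) = (-1, 0.0902); multiply by -1 so the first entry is positive: u = (1, -0.0902).
  ||u|| = √((1)² + (-0.0902)²) = √(1.0081) ≈ 1.0041,
  v_1 = u/||u|| ≈ (0.996, -0.0898) (||v_1|| = 1).

λ_1 = 16.0902,  λ_2 = 4.9098;  v_1 ≈ (0.996, -0.0898)


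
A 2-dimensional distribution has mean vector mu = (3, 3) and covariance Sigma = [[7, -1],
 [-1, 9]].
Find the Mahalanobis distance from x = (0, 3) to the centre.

Step 1 — centre the observation: (x - mu) = (-3, 0).

Step 2 — invert Sigma. det(Sigma) = 7·9 - (-1)² = 62.
  Sigma^{-1} = (1/det) · [[d, -b], [-b, a]] = [[0.1452, 0.0161],
 [0.0161, 0.1129]].

Step 3 — form the quadratic (x - mu)^T · Sigma^{-1} · (x - mu):
  Sigma^{-1} · (x - mu) = (-0.4355, -0.0484).
  (x - mu)^T · [Sigma^{-1} · (x - mu)] = (-3)·(-0.4355) + (0)·(-0.0484) = 1.3065.

Step 4 — take square root: d = √(1.3065) ≈ 1.143.

d(x, mu) = √(1.3065) ≈ 1.143


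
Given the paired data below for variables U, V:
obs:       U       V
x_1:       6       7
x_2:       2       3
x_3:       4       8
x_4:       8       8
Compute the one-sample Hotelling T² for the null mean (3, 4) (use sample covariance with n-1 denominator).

Step 1 — sample mean vector:
  mean(U) = (6 + 2 + 4 + 8) / 4 = 20/4 = 5
  mean(V) = (7 + 3 + 8 + 8) / 4 = 26/4 = 6.5
  x̄ = (5, 6.5),  deviation x̄ - mu_0 = (5, 6.5) - (3, 4) = (2, 2.5).

Step 2 — sample covariance matrix, S[i,j] = (1/(n-1)) · Σ_k (x_{k,i} - mean_i) · (x_{k,j} - mean_j), divisor n-1 = 3:
  S[U,U] = ((1)·(1) + (-3)·(-3) + (-1)·(-1) + (3)·(3)) / 3 = 20/3 = 6.6667
  S[U,V] = ((1)·(0.5) + (-3)·(-3.5) + (-1)·(1.5) + (3)·(1.5)) / 3 = 14/3 = 4.6667
  S[V,V] = ((0.5)·(0.5) + (-3.5)·(-3.5) + (1.5)·(1.5) + (1.5)·(1.5)) / 3 = 17/3 = 5.6667
  S = [[6.6667, 4.6667],
 [4.6667, 5.6667]].

Step 3 — invert S. det(S) = 6.6667·5.6667 - (4.6667)² = 16.
  S^{-1} = (1/det) · [[d, -b], [-b, a]] = [[0.3542, -0.2917],
 [-0.2917, 0.4167]].

Step 4 — quadratic form (x̄ - mu_0)^T · S^{-1} · (x̄ - mu_0):
  S^{-1} · (x̄ - mu_0) = (-0.0208, 0.4583),
  (x̄ - mu_0)^T · [...] = (2)·(-0.0208) + (2.5)·(0.4583) = 1.1042.

Step 5 — scale by n: T² = 4 · 1.1042 = 4.4167.

T² ≈ 4.4167


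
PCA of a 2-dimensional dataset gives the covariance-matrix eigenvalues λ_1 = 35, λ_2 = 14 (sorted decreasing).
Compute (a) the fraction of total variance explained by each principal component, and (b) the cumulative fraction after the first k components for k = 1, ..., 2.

Step 1 — total variance = trace(Sigma) = Σ λ_i = 35 + 14 = 49.

Step 2 — fraction explained by component i = λ_i / Σ λ:
  PC1: 35/49 = 0.7143
  PC2: 14/49 = 0.2857

Step 3 — cumulative fraction after k components = (λ_1 + ... + λ_k) / Σ λ:
  k = 1: 35/49 = 0.7143
  k = 2: (35 + 14)/49 = 49/49 = 1

Summary (fraction, with percent):

explained: PC1 0.7143 (71.43%), PC2 0.2857 (28.57%);  cumulative: 0.7143, 1


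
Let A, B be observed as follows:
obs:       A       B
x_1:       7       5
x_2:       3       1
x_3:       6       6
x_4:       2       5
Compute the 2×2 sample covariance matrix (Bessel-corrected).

Step 1 — column means:
  mean(A) = (7 + 3 + 6 + 2) / 4 = 18/4 = 4.5
  mean(B) = (5 + 1 + 6 + 5) / 4 = 17/4 = 4.25

Step 2 — sample covariance S[i,j] = (1/(n-1)) · Σ_k (x_{k,i} - mean_i) · (x_{k,j} - mean_j), with n-1 = 3.
  S[A,A] = ((2.5)·(2.5) + (-1.5)·(-1.5) + (1.5)·(1.5) + (-2.5)·(-2.5)) / 3 = 17/3 = 5.6667
  S[A,B] = ((2.5)·(0.75) + (-1.5)·(-3.25) + (1.5)·(1.75) + (-2.5)·(0.75)) / 3 = 7.5/3 = 2.5
  S[B,B] = ((0.75)·(0.75) + (-3.25)·(-3.25) + (1.75)·(1.75) + (0.75)·(0.75)) / 3 = 14.75/3 = 4.9167

S is symmetric (S[j,i] = S[i,j]). Assembling:

S = [[5.6667, 2.5],
 [2.5, 4.9167]]


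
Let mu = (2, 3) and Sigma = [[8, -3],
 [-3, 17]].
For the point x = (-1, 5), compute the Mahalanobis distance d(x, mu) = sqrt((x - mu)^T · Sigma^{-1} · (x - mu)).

Step 1 — centre the observation: (x - mu) = (-3, 2).

Step 2 — invert Sigma. det(Sigma) = 8·17 - (-3)² = 127.
  Sigma^{-1} = (1/det) · [[d, -b], [-b, a]] = [[0.1339, 0.0236],
 [0.0236, 0.063]].

Step 3 — form the quadratic (x - mu)^T · Sigma^{-1} · (x - mu):
  Sigma^{-1} · (x - mu) = (-0.3543, 0.0551).
  (x - mu)^T · [Sigma^{-1} · (x - mu)] = (-3)·(-0.3543) + (2)·(0.0551) = 1.1732.

Step 4 — take square root: d = √(1.1732) ≈ 1.0832.

d(x, mu) = √(1.1732) ≈ 1.0832


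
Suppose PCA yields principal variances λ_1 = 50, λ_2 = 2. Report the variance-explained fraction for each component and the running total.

Step 1 — total variance = trace(Sigma) = Σ λ_i = 50 + 2 = 52.

Step 2 — fraction explained by component i = λ_i / Σ λ:
  PC1: 50/52 = 0.9615
  PC2: 2/52 = 0.0385

Step 3 — cumulative fraction after k components = (λ_1 + ... + λ_k) / Σ λ:
  k = 1: 50/52 = 0.9615
  k = 2: (50 + 2)/52 = 52/52 = 1

Summary (fraction, with percent):

explained: PC1 0.9615 (96.15%), PC2 0.0385 (3.85%);  cumulative: 0.9615, 1


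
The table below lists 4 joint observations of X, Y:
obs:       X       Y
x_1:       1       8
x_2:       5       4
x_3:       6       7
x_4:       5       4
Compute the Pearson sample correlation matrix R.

Step 1 — column means:
  mean(X) = (1 + 5 + 6 + 5) / 4 = 17/4 = 4.25
  mean(Y) = (8 + 4 + 7 + 4) / 4 = 23/4 = 5.75

Step 2 — sample variances and covariances s[i,j] = (1/(n-1)) · Σ_k (x_{k,i} - mean_i) · (x_{k,j} - mean_j), with n-1 = 3:
  s[X,X] = ((-3.25)·(-3.25) + (0.75)·(0.75) + (1.75)·(1.75) + (0.75)·(0.75)) / 3 = 14.75/3 = 4.9167
  s[X,Y] = ((-3.25)·(2.25) + (0.75)·(-1.75) + (1.75)·(1.25) + (0.75)·(-1.75)) / 3 = -7.75/3 = -2.5833
  s[Y,Y] = ((2.25)·(2.25) + (-1.75)·(-1.75) + (1.25)·(1.25) + (-1.75)·(-1.75)) / 3 = 12.75/3 = 4.25
  Sample standard deviations s_i = √(s[i,i]):
  s(X) = √(4.9167) = 2.2174
  s(Y) = √(4.25) = 2.0616

Step 3 — r_{ij} = s_{ij} / (s_i · s_j):
  r[X,X] = 1 (diagonal).
  r[X,Y] = -2.5833 / (2.2174 · 2.0616) = -2.5833 / 4.5712 = -0.5651
  r[Y,Y] = 1 (diagonal).

R is symmetric with unit diagonal. Assembling:

R = [[1, -0.5651],
 [-0.5651, 1]]


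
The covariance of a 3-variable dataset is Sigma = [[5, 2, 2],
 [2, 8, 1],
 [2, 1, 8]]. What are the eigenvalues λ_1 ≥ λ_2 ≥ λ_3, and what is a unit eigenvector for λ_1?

Step 1 — characteristic polynomial p(λ) = det(λI - Sigma) = λ³ - tr·λ² + c_1·λ - det, where tr = trace, c_1 = sum of the principal 2×2 minors, det = det(Sigma):
  tr = 5 + 8 + 8 = 21,
  c_1 = (5·8 - (2)²) + (5·8 - (2)²) + (8·8 - (1)²) = 36 + 36 + 63 = 135,
  det = 5·(8·8 - (1)²) - (2)·((2)·8 - (1)·(2)) + (2)·((2)·(1) - 8·(2)) = 5·(63) - (2)·(14) + (2)·(-14) = 259.
  So p(λ) = λ³ - 21λ² + 135λ - 259.
Step 2 — look for an integer root (rational root theorem: any rational root is an integer divisor of 259). Testing λ = 7:
  p(7) = 343 - 1029 + 945 - 259 = 0  ✓
  Dividing out (λ - 7): p(λ) = (λ - 7)(λ² - 14λ + 37).
Step 3 — remaining eigenvalues from the quadratic λ² - 14λ + 37 = 0:
  Δ = 14² - 4·37 = 196 - 148 = 48,  λ = (14 ± √48)/2 = (14 ± 6.9282)/2 ≈ 10.4641 or 3.5359.
  Sorted: λ_1 = 10.4641,  λ_2 = 7,  λ_3 = 3.5359  (check: sum = 21 = tr ✓).

Step 4 — unit eigenvector for λ_1 ≈ 10.4641: v spans the null space of (Sigma - λ_1 I), whose rows are
  r_1 = (-5.4641, 2, 2),  r_2 = (2, -2.4641, 1),  r_3 = (2, 1, -2.4641).
  v is orthogonal to every row, so take v ∝ r_1 × r_2 = ((2)·(1) - (2)·(-2.4641), (2)·(2) - (-5.4641)·(1), (-5.4641)·(-2.4641) - (2)·(2)) ≈ (6.9282, 9.4641, 9.4641).
  Let u = (6.9282, 9.4641, 9.4641).
  ||u|| = √((6.9282)² + (9.4641)² + (9.4641)²) = √(227.1384) ≈ 15.0711,  v_1 = u/||u|| ≈ (0.4597, 0.628, 0.628) (||v_1|| = 1).

λ_1 = 10.4641,  λ_2 = 7,  λ_3 = 3.5359;  v_1 ≈ (0.4597, 0.628, 0.628)
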